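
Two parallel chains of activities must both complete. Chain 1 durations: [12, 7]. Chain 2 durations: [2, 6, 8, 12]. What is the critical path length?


Path A total = 12 + 7 = 19
Path B total = 2 + 6 + 8 + 12 = 28
Critical path = longest path = max(19, 28) = 28

28


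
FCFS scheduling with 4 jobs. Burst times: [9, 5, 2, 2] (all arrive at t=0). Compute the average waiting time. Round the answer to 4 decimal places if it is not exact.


FCFS order (as given): [9, 5, 2, 2]
Waiting times:
  Job 1: wait = 0
  Job 2: wait = 9
  Job 3: wait = 14
  Job 4: wait = 16
Sum of waiting times = 39
Average waiting time = 39/4 = 9.75

9.75


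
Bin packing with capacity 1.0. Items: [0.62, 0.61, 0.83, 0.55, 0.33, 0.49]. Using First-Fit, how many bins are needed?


Place items sequentially using First-Fit:
  Item 0.62 -> new Bin 1
  Item 0.61 -> new Bin 2
  Item 0.83 -> new Bin 3
  Item 0.55 -> new Bin 4
  Item 0.33 -> Bin 1 (now 0.95)
  Item 0.49 -> new Bin 5
Total bins used = 5

5


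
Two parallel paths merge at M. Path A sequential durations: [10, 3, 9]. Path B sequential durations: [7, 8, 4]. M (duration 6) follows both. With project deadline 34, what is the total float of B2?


Forward pass: ES(B2) = sum of predecessors on chain B = 7
EF = ES + duration = 7 + 8 = 15
Backward pass: LF(M) = deadline = 34; LS(M) = 34 - 6 = 28
LF(B2) = LS(M) - sum(successors on chain B) = 28 - 4 = 24
LS = LF - duration = 24 - 8 = 16
Total float = LS - ES = 16 - 7 = 9

9


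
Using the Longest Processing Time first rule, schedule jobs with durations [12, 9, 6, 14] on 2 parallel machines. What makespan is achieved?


Sort jobs in decreasing order (LPT): [14, 12, 9, 6]
Assign each job to the least loaded machine:
  Machine 1: jobs [14, 6], load = 20
  Machine 2: jobs [12, 9], load = 21
Makespan = max load = 21

21


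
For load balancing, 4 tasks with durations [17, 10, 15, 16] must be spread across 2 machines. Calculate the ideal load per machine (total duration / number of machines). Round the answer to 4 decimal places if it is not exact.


Total processing time = 17 + 10 + 15 + 16 = 58
Number of machines = 2
Ideal balanced load = 58 / 2 = 29.0

29.0


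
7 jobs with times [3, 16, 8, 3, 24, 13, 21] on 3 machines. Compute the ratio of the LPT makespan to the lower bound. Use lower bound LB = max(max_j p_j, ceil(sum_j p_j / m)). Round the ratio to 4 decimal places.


LPT order: [24, 21, 16, 13, 8, 3, 3]
Machine loads after assignment: [30, 29, 29]
LPT makespan = 30
Lower bound = max(max_job, ceil(total/3)) = max(24, 30) = 30
Ratio = 30 / 30 = 1.0

1.0


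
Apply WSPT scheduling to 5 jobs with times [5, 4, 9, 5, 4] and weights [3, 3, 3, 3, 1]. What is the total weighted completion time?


Compute p/w ratios and sort ascending (WSPT): [(4, 3), (5, 3), (5, 3), (9, 3), (4, 1)]
Compute weighted completion times:
  Job (p=4,w=3): C=4, w*C=3*4=12
  Job (p=5,w=3): C=9, w*C=3*9=27
  Job (p=5,w=3): C=14, w*C=3*14=42
  Job (p=9,w=3): C=23, w*C=3*23=69
  Job (p=4,w=1): C=27, w*C=1*27=27
Total weighted completion time = 177

177


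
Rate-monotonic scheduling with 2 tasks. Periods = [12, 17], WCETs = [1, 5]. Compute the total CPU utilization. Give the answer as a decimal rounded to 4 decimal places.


Compute individual utilizations (exact fractions):
  Task 1: C/T = 1/12 (approx. 0.0833)
  Task 2: C/T = 5/17 (approx. 0.2941)
Total utilization U = 1/12 + 5/17 = 77/204
Rounded to 4 decimal places: U = 0.3775
RM (Liu & Layland) bound for 2 tasks = 0.828427; compare with U = 77/204 (approx. 0.377451)
U <= bound, so schedulable by RM sufficient condition.

0.3775


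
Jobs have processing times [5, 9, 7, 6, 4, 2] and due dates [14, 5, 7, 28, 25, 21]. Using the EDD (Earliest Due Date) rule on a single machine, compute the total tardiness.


Sort by due date (EDD order): [(9, 5), (7, 7), (5, 14), (2, 21), (4, 25), (6, 28)]
Compute completion times and tardiness:
  Job 1: p=9, d=5, C=9, tardiness=max(0,9-5)=4
  Job 2: p=7, d=7, C=16, tardiness=max(0,16-7)=9
  Job 3: p=5, d=14, C=21, tardiness=max(0,21-14)=7
  Job 4: p=2, d=21, C=23, tardiness=max(0,23-21)=2
  Job 5: p=4, d=25, C=27, tardiness=max(0,27-25)=2
  Job 6: p=6, d=28, C=33, tardiness=max(0,33-28)=5
Total tardiness = 29

29


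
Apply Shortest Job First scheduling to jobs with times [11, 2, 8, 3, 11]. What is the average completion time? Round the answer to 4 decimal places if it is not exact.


SJF order (ascending): [2, 3, 8, 11, 11]
Completion times:
  Job 1: burst=2, C=2
  Job 2: burst=3, C=5
  Job 3: burst=8, C=13
  Job 4: burst=11, C=24
  Job 5: burst=11, C=35
Average completion = 79/5 = 15.8

15.8


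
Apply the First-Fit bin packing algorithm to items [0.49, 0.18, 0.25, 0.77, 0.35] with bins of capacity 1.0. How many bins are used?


Place items sequentially using First-Fit:
  Item 0.49 -> new Bin 1
  Item 0.18 -> Bin 1 (now 0.67)
  Item 0.25 -> Bin 1 (now 0.92)
  Item 0.77 -> new Bin 2
  Item 0.35 -> new Bin 3
Total bins used = 3

3


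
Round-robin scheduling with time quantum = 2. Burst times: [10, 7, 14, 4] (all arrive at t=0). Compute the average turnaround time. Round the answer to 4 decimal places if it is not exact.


Time quantum = 2
Execution trace:
  J1 runs 2 units, time = 2
  J2 runs 2 units, time = 4
  J3 runs 2 units, time = 6
  J4 runs 2 units, time = 8
  J1 runs 2 units, time = 10
  J2 runs 2 units, time = 12
  J3 runs 2 units, time = 14
  J4 runs 2 units, time = 16
  J1 runs 2 units, time = 18
  J2 runs 2 units, time = 20
  J3 runs 2 units, time = 22
  J1 runs 2 units, time = 24
  J2 runs 1 units, time = 25
  J3 runs 2 units, time = 27
  J1 runs 2 units, time = 29
  J3 runs 2 units, time = 31
  J3 runs 2 units, time = 33
  J3 runs 2 units, time = 35
Finish times: [29, 25, 35, 16]
Average turnaround = 105/4 = 26.25

26.25


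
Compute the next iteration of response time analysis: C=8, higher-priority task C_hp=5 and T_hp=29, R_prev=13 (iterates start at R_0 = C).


R_next = C + ceil(R_prev / T_hp) * C_hp
ceil(13 / 29) = ceil(0.4483) = 1
Interference = 1 * 5 = 5
R_next = 8 + 5 = 13
R_next = R_prev, so the iteration has converged (response time = 13).

13


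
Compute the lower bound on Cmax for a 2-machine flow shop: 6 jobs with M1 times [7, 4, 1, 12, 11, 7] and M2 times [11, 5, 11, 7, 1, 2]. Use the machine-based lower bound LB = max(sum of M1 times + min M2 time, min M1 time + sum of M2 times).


LB1 = sum(M1 times) + min(M2 times) = 42 + 1 = 43
LB2 = min(M1 times) + sum(M2 times) = 1 + 37 = 38
Lower bound = max(LB1, LB2) = max(43, 38) = 43

43


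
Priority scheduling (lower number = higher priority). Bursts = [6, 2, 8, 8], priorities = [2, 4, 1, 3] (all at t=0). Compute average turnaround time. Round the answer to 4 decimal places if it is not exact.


Sort by priority (ascending = highest first):
Order: [(1, 8), (2, 6), (3, 8), (4, 2)]
Completion times:
  Priority 1, burst=8, C=8
  Priority 2, burst=6, C=14
  Priority 3, burst=8, C=22
  Priority 4, burst=2, C=24
Average turnaround = 68/4 = 17.0

17.0


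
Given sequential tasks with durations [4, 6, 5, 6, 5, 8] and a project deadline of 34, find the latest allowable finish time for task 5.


LF(activity 5) = deadline - sum of successor durations
Successors: activities 6 through 6 with durations [8]
Sum of successor durations = 8
LF = 34 - 8 = 26

26


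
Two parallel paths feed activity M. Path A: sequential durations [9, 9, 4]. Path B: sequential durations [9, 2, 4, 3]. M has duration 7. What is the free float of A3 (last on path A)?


ES(A3) = sum of predecessors on chain A = 18
EF(A3) = ES + duration = 18 + 4 = 22
Successor of A3 is M. ES(M) = max(sum(A), sum(B)) = max(22, 18) = 22
Free float = ES(successor) - EF(current) = 22 - 22 = 0

0


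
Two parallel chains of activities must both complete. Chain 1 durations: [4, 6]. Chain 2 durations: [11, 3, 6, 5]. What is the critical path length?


Path A total = 4 + 6 = 10
Path B total = 11 + 3 + 6 + 5 = 25
Critical path = longest path = max(10, 25) = 25

25


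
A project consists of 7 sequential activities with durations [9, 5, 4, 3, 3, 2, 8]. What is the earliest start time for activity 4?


Activity 4 starts after activities 1 through 3 complete.
Predecessor durations: [9, 5, 4]
ES = 9 + 5 + 4 = 18

18


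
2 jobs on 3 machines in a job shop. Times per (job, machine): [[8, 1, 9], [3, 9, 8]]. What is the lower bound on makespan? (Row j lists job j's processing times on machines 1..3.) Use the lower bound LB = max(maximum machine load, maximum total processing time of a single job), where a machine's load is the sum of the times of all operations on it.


Machine loads:
  Machine 1: 8 + 3 = 11
  Machine 2: 1 + 9 = 10
  Machine 3: 9 + 8 = 17
Max machine load = 17
Job totals:
  Job 1: 18
  Job 2: 20
Max job total = 20
Lower bound = max(17, 20) = 20

20


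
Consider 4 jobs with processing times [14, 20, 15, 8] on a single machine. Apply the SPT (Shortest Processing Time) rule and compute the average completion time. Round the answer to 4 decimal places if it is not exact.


Sort jobs by processing time (SPT order): [8, 14, 15, 20]
Compute completion times sequentially:
  Job 1: processing = 8, completes at 8
  Job 2: processing = 14, completes at 22
  Job 3: processing = 15, completes at 37
  Job 4: processing = 20, completes at 57
Sum of completion times = 124
Average completion time = 124/4 = 31.0

31.0


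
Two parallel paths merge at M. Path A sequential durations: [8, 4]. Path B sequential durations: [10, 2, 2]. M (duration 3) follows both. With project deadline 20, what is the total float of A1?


Forward pass: ES(A1) = sum of predecessors on chain A = 0
EF = ES + duration = 0 + 8 = 8
Backward pass: LF(M) = deadline = 20; LS(M) = 20 - 3 = 17
LF(A1) = LS(M) - sum(successors on chain A) = 17 - 4 = 13
LS = LF - duration = 13 - 8 = 5
Total float = LS - ES = 5 - 0 = 5

5


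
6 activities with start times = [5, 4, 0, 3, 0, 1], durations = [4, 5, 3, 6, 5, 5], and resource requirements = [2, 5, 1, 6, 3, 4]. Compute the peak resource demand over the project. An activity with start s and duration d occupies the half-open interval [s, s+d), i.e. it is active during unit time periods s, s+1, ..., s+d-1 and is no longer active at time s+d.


Each activity i is active on [start_i, start_i + duration_i).
Compute total resource usage per time slot:
  t=0: active resources = [1, 3], total = 4
  t=1: active resources = [1, 3, 4], total = 8
  t=2: active resources = [1, 3, 4], total = 8
  t=3: active resources = [6, 3, 4], total = 13
  t=4: active resources = [5, 6, 3, 4], total = 18
  t=5: active resources = [2, 5, 6, 4], total = 17
  t=6: active resources = [2, 5, 6], total = 13
  t=7: active resources = [2, 5, 6], total = 13
  t=8: active resources = [2, 5, 6], total = 13
Peak resource demand = 18

18


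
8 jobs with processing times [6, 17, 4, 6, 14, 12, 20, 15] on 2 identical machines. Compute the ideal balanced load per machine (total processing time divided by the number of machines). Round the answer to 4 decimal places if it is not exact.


Total processing time = 6 + 17 + 4 + 6 + 14 + 12 + 20 + 15 = 94
Number of machines = 2
Ideal balanced load = 94 / 2 = 47.0

47.0


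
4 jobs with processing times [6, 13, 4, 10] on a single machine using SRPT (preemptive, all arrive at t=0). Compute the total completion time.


Since all jobs arrive at t=0, SRPT equals SPT ordering.
SPT order: [4, 6, 10, 13]
Completion times:
  Job 1: p=4, C=4
  Job 2: p=6, C=10
  Job 3: p=10, C=20
  Job 4: p=13, C=33
Total completion time = 4 + 10 + 20 + 33 = 67

67


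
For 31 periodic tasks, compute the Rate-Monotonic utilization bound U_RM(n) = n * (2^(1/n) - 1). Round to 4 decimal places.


Compute 2^(1/31) = 1.0226114356
Subtract 1: 1.0226114356 - 1 = 0.0226114356
Multiply by n: 31 * 0.0226114356 = 0.7009545036
Round to 4 dp: 0.7010

0.7010


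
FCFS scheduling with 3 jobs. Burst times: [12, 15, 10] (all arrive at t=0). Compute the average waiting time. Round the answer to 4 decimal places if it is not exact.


FCFS order (as given): [12, 15, 10]
Waiting times:
  Job 1: wait = 0
  Job 2: wait = 12
  Job 3: wait = 27
Sum of waiting times = 39
Average waiting time = 39/3 = 13.0

13.0


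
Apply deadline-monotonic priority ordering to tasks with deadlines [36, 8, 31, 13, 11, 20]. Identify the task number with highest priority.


Sort tasks by relative deadline (ascending):
  Task 2: deadline = 8
  Task 5: deadline = 11
  Task 4: deadline = 13
  Task 6: deadline = 20
  Task 3: deadline = 31
  Task 1: deadline = 36
Priority order (highest first): [2, 5, 4, 6, 3, 1]
Highest priority task = 2

2


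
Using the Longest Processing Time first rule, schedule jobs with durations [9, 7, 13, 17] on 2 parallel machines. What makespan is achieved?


Sort jobs in decreasing order (LPT): [17, 13, 9, 7]
Assign each job to the least loaded machine:
  Machine 1: jobs [17, 7], load = 24
  Machine 2: jobs [13, 9], load = 22
Makespan = max load = 24

24


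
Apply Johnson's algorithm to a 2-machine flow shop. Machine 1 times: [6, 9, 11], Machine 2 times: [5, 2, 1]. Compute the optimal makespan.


Apply Johnson's rule:
  Group 1 (a <= b): []
  Group 2 (a > b): [(1, 6, 5), (2, 9, 2), (3, 11, 1)]
Optimal job order: [1, 2, 3]
Schedule:
  Job 1: M1 done at 6, M2 done at 11
  Job 2: M1 done at 15, M2 done at 17
  Job 3: M1 done at 26, M2 done at 27
Makespan = 27

27


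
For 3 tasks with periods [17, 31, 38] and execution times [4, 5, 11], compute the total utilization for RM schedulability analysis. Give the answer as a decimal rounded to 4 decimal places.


Compute individual utilizations (exact fractions):
  Task 1: C/T = 4/17 (approx. 0.2353)
  Task 2: C/T = 5/31 (approx. 0.1613)
  Task 3: C/T = 11/38 (approx. 0.2895)
Total utilization U = 4/17 + 5/31 + 11/38 = 13739/20026
Rounded to 4 decimal places: U = 0.6861
RM (Liu & Layland) bound for 3 tasks = 0.779763; compare with U = 13739/20026 (approx. 0.686058)
U <= bound, so schedulable by RM sufficient condition.

0.6861


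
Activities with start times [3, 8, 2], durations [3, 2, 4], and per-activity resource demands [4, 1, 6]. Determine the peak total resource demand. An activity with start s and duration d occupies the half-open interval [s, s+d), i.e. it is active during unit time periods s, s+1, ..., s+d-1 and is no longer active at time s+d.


Each activity i is active on [start_i, start_i + duration_i).
Compute total resource usage per time slot:
  t=0: active resources = [], total = 0
  t=1: active resources = [], total = 0
  t=2: active resources = [6], total = 6
  t=3: active resources = [4, 6], total = 10
  t=4: active resources = [4, 6], total = 10
  t=5: active resources = [4, 6], total = 10
  t=6: active resources = [], total = 0
  t=7: active resources = [], total = 0
  t=8: active resources = [1], total = 1
  t=9: active resources = [1], total = 1
Peak resource demand = 10

10


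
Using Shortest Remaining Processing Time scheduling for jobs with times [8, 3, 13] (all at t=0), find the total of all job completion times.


Since all jobs arrive at t=0, SRPT equals SPT ordering.
SPT order: [3, 8, 13]
Completion times:
  Job 1: p=3, C=3
  Job 2: p=8, C=11
  Job 3: p=13, C=24
Total completion time = 3 + 11 + 24 = 38

38


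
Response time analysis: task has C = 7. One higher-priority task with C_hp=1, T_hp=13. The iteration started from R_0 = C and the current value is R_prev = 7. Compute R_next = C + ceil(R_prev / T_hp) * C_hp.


R_next = C + ceil(R_prev / T_hp) * C_hp
ceil(7 / 13) = ceil(0.5385) = 1
Interference = 1 * 1 = 1
R_next = 7 + 1 = 8

8


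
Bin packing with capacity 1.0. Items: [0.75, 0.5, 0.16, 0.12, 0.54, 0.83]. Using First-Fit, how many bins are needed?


Place items sequentially using First-Fit:
  Item 0.75 -> new Bin 1
  Item 0.5 -> new Bin 2
  Item 0.16 -> Bin 1 (now 0.91)
  Item 0.12 -> Bin 2 (now 0.62)
  Item 0.54 -> new Bin 3
  Item 0.83 -> new Bin 4
Total bins used = 4

4


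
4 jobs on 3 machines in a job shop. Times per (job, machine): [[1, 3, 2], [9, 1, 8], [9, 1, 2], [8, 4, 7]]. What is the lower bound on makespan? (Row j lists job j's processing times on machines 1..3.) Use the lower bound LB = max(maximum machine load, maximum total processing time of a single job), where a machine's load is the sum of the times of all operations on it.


Machine loads:
  Machine 1: 1 + 9 + 9 + 8 = 27
  Machine 2: 3 + 1 + 1 + 4 = 9
  Machine 3: 2 + 8 + 2 + 7 = 19
Max machine load = 27
Job totals:
  Job 1: 6
  Job 2: 18
  Job 3: 12
  Job 4: 19
Max job total = 19
Lower bound = max(27, 19) = 27

27


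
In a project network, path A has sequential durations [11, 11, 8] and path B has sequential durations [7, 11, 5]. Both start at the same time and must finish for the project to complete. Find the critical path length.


Path A total = 11 + 11 + 8 = 30
Path B total = 7 + 11 + 5 = 23
Critical path = longest path = max(30, 23) = 30

30


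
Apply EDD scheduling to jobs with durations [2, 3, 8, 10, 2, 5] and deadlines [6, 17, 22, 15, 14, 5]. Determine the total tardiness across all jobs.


Sort by due date (EDD order): [(5, 5), (2, 6), (2, 14), (10, 15), (3, 17), (8, 22)]
Compute completion times and tardiness:
  Job 1: p=5, d=5, C=5, tardiness=max(0,5-5)=0
  Job 2: p=2, d=6, C=7, tardiness=max(0,7-6)=1
  Job 3: p=2, d=14, C=9, tardiness=max(0,9-14)=0
  Job 4: p=10, d=15, C=19, tardiness=max(0,19-15)=4
  Job 5: p=3, d=17, C=22, tardiness=max(0,22-17)=5
  Job 6: p=8, d=22, C=30, tardiness=max(0,30-22)=8
Total tardiness = 18

18


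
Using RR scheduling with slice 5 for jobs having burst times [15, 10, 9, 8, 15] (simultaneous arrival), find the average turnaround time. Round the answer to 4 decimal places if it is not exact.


Time quantum = 5
Execution trace:
  J1 runs 5 units, time = 5
  J2 runs 5 units, time = 10
  J3 runs 5 units, time = 15
  J4 runs 5 units, time = 20
  J5 runs 5 units, time = 25
  J1 runs 5 units, time = 30
  J2 runs 5 units, time = 35
  J3 runs 4 units, time = 39
  J4 runs 3 units, time = 42
  J5 runs 5 units, time = 47
  J1 runs 5 units, time = 52
  J5 runs 5 units, time = 57
Finish times: [52, 35, 39, 42, 57]
Average turnaround = 225/5 = 45.0

45.0


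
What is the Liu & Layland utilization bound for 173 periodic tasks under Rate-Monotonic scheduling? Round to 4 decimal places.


Compute 2^(1/173) = 1.0040146684
Subtract 1: 1.0040146684 - 1 = 0.0040146684
Multiply by n: 173 * 0.0040146684 = 0.6945376332
Round to 4 dp: 0.6945

0.6945


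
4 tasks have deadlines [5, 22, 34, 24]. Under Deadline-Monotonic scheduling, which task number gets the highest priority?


Sort tasks by relative deadline (ascending):
  Task 1: deadline = 5
  Task 2: deadline = 22
  Task 4: deadline = 24
  Task 3: deadline = 34
Priority order (highest first): [1, 2, 4, 3]
Highest priority task = 1

1


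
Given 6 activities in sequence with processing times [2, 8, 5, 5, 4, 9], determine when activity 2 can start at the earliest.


Activity 2 starts after activities 1 through 1 complete.
Predecessor durations: [2]
ES = 2 = 2

2


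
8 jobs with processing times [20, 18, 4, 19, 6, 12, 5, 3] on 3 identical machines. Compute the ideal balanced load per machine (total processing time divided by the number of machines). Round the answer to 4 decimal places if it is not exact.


Total processing time = 20 + 18 + 4 + 19 + 6 + 12 + 5 + 3 = 87
Number of machines = 3
Ideal balanced load = 87 / 3 = 29.0

29.0


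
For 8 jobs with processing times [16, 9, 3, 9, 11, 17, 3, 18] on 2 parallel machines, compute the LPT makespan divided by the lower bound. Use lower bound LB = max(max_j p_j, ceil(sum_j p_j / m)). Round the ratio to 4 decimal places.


LPT order: [18, 17, 16, 11, 9, 9, 3, 3]
Machine loads after assignment: [44, 42]
LPT makespan = 44
Lower bound = max(max_job, ceil(total/2)) = max(18, 43) = 43
Ratio = 44 / 43 = 1.0233

1.0233


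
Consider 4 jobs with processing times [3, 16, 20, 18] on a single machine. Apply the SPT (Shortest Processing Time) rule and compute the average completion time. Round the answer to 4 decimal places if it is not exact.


Sort jobs by processing time (SPT order): [3, 16, 18, 20]
Compute completion times sequentially:
  Job 1: processing = 3, completes at 3
  Job 2: processing = 16, completes at 19
  Job 3: processing = 18, completes at 37
  Job 4: processing = 20, completes at 57
Sum of completion times = 116
Average completion time = 116/4 = 29.0

29.0


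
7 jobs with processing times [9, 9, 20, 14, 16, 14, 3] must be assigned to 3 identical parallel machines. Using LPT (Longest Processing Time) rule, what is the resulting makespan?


Sort jobs in decreasing order (LPT): [20, 16, 14, 14, 9, 9, 3]
Assign each job to the least loaded machine:
  Machine 1: jobs [20, 9], load = 29
  Machine 2: jobs [16, 9, 3], load = 28
  Machine 3: jobs [14, 14], load = 28
Makespan = max load = 29

29


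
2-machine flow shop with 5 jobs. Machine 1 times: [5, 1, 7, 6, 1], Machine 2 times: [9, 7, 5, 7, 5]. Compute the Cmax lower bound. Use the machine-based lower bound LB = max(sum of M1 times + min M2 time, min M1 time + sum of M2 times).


LB1 = sum(M1 times) + min(M2 times) = 20 + 5 = 25
LB2 = min(M1 times) + sum(M2 times) = 1 + 33 = 34
Lower bound = max(LB1, LB2) = max(25, 34) = 34

34


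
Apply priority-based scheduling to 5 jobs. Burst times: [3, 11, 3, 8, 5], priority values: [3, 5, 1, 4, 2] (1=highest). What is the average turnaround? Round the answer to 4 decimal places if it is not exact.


Sort by priority (ascending = highest first):
Order: [(1, 3), (2, 5), (3, 3), (4, 8), (5, 11)]
Completion times:
  Priority 1, burst=3, C=3
  Priority 2, burst=5, C=8
  Priority 3, burst=3, C=11
  Priority 4, burst=8, C=19
  Priority 5, burst=11, C=30
Average turnaround = 71/5 = 14.2

14.2


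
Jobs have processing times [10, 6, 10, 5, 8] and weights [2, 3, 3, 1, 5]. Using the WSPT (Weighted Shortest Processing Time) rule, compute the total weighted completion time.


Compute p/w ratios and sort ascending (WSPT): [(8, 5), (6, 3), (10, 3), (10, 2), (5, 1)]
Compute weighted completion times:
  Job (p=8,w=5): C=8, w*C=5*8=40
  Job (p=6,w=3): C=14, w*C=3*14=42
  Job (p=10,w=3): C=24, w*C=3*24=72
  Job (p=10,w=2): C=34, w*C=2*34=68
  Job (p=5,w=1): C=39, w*C=1*39=39
Total weighted completion time = 261

261


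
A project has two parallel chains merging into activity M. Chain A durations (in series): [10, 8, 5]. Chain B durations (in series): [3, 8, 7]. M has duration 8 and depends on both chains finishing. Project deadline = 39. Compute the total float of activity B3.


Forward pass: ES(B3) = sum of predecessors on chain B = 11
EF = ES + duration = 11 + 7 = 18
Backward pass: LF(M) = deadline = 39; LS(M) = 39 - 8 = 31
LF(B3) = LS(M) - sum(successors on chain B) = 31 - 0 = 31
LS = LF - duration = 31 - 7 = 24
Total float = LS - ES = 24 - 11 = 13

13


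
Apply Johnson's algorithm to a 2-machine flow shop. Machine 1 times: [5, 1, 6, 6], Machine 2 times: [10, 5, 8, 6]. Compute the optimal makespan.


Apply Johnson's rule:
  Group 1 (a <= b): [(2, 1, 5), (1, 5, 10), (3, 6, 8), (4, 6, 6)]
  Group 2 (a > b): []
Optimal job order: [2, 1, 3, 4]
Schedule:
  Job 2: M1 done at 1, M2 done at 6
  Job 1: M1 done at 6, M2 done at 16
  Job 3: M1 done at 12, M2 done at 24
  Job 4: M1 done at 18, M2 done at 30
Makespan = 30

30


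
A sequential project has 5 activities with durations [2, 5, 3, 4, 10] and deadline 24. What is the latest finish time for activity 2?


LF(activity 2) = deadline - sum of successor durations
Successors: activities 3 through 5 with durations [3, 4, 10]
Sum of successor durations = 17
LF = 24 - 17 = 7

7


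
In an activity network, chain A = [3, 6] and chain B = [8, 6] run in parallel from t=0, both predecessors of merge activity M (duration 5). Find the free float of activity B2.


ES(B2) = sum of predecessors on chain B = 8
EF(B2) = ES + duration = 8 + 6 = 14
Successor of B2 is M. ES(M) = max(sum(A), sum(B)) = max(9, 14) = 14
Free float = ES(successor) - EF(current) = 14 - 14 = 0

0


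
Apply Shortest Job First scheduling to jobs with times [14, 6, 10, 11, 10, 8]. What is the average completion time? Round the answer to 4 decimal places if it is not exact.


SJF order (ascending): [6, 8, 10, 10, 11, 14]
Completion times:
  Job 1: burst=6, C=6
  Job 2: burst=8, C=14
  Job 3: burst=10, C=24
  Job 4: burst=10, C=34
  Job 5: burst=11, C=45
  Job 6: burst=14, C=59
Average completion = 182/6 = 30.3333

30.3333


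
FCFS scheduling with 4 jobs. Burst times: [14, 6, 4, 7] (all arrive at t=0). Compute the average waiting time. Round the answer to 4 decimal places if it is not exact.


FCFS order (as given): [14, 6, 4, 7]
Waiting times:
  Job 1: wait = 0
  Job 2: wait = 14
  Job 3: wait = 20
  Job 4: wait = 24
Sum of waiting times = 58
Average waiting time = 58/4 = 14.5

14.5


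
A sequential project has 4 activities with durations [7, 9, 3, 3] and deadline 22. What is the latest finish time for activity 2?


LF(activity 2) = deadline - sum of successor durations
Successors: activities 3 through 4 with durations [3, 3]
Sum of successor durations = 6
LF = 22 - 6 = 16

16


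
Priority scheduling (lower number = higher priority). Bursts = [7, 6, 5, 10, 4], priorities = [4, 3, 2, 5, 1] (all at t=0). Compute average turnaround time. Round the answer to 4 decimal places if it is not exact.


Sort by priority (ascending = highest first):
Order: [(1, 4), (2, 5), (3, 6), (4, 7), (5, 10)]
Completion times:
  Priority 1, burst=4, C=4
  Priority 2, burst=5, C=9
  Priority 3, burst=6, C=15
  Priority 4, burst=7, C=22
  Priority 5, burst=10, C=32
Average turnaround = 82/5 = 16.4

16.4


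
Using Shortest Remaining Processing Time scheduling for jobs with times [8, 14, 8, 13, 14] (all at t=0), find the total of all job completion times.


Since all jobs arrive at t=0, SRPT equals SPT ordering.
SPT order: [8, 8, 13, 14, 14]
Completion times:
  Job 1: p=8, C=8
  Job 2: p=8, C=16
  Job 3: p=13, C=29
  Job 4: p=14, C=43
  Job 5: p=14, C=57
Total completion time = 8 + 16 + 29 + 43 + 57 = 153

153


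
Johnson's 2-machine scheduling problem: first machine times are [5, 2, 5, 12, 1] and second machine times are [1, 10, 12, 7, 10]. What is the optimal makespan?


Apply Johnson's rule:
  Group 1 (a <= b): [(5, 1, 10), (2, 2, 10), (3, 5, 12)]
  Group 2 (a > b): [(4, 12, 7), (1, 5, 1)]
Optimal job order: [5, 2, 3, 4, 1]
Schedule:
  Job 5: M1 done at 1, M2 done at 11
  Job 2: M1 done at 3, M2 done at 21
  Job 3: M1 done at 8, M2 done at 33
  Job 4: M1 done at 20, M2 done at 40
  Job 1: M1 done at 25, M2 done at 41
Makespan = 41

41


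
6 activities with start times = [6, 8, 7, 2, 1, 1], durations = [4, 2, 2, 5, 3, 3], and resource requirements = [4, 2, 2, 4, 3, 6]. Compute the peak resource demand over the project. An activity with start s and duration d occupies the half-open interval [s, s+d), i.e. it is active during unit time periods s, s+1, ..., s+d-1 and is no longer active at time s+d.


Each activity i is active on [start_i, start_i + duration_i).
Compute total resource usage per time slot:
  t=0: active resources = [], total = 0
  t=1: active resources = [3, 6], total = 9
  t=2: active resources = [4, 3, 6], total = 13
  t=3: active resources = [4, 3, 6], total = 13
  t=4: active resources = [4], total = 4
  t=5: active resources = [4], total = 4
  t=6: active resources = [4, 4], total = 8
  t=7: active resources = [4, 2], total = 6
  t=8: active resources = [4, 2, 2], total = 8
  t=9: active resources = [4, 2], total = 6
Peak resource demand = 13

13


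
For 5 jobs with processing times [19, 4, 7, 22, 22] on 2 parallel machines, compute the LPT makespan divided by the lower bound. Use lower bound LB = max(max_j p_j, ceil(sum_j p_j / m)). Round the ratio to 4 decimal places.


LPT order: [22, 22, 19, 7, 4]
Machine loads after assignment: [41, 33]
LPT makespan = 41
Lower bound = max(max_job, ceil(total/2)) = max(22, 37) = 37
Ratio = 41 / 37 = 1.1081

1.1081


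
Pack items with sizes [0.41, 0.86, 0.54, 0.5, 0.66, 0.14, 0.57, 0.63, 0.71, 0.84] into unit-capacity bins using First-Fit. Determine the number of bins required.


Place items sequentially using First-Fit:
  Item 0.41 -> new Bin 1
  Item 0.86 -> new Bin 2
  Item 0.54 -> Bin 1 (now 0.95)
  Item 0.5 -> new Bin 3
  Item 0.66 -> new Bin 4
  Item 0.14 -> Bin 2 (now 1.0)
  Item 0.57 -> new Bin 5
  Item 0.63 -> new Bin 6
  Item 0.71 -> new Bin 7
  Item 0.84 -> new Bin 8
Total bins used = 8

8


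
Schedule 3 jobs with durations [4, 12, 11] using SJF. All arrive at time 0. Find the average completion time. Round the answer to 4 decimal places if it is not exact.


SJF order (ascending): [4, 11, 12]
Completion times:
  Job 1: burst=4, C=4
  Job 2: burst=11, C=15
  Job 3: burst=12, C=27
Average completion = 46/3 = 15.3333

15.3333


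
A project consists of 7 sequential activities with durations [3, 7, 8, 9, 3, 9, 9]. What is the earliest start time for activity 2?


Activity 2 starts after activities 1 through 1 complete.
Predecessor durations: [3]
ES = 3 = 3

3


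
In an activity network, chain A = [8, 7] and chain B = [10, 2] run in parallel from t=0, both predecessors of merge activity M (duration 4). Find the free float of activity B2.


ES(B2) = sum of predecessors on chain B = 10
EF(B2) = ES + duration = 10 + 2 = 12
Successor of B2 is M. ES(M) = max(sum(A), sum(B)) = max(15, 12) = 15
Free float = ES(successor) - EF(current) = 15 - 12 = 3

3


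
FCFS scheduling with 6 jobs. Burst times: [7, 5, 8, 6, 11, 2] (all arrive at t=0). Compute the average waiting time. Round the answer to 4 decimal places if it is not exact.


FCFS order (as given): [7, 5, 8, 6, 11, 2]
Waiting times:
  Job 1: wait = 0
  Job 2: wait = 7
  Job 3: wait = 12
  Job 4: wait = 20
  Job 5: wait = 26
  Job 6: wait = 37
Sum of waiting times = 102
Average waiting time = 102/6 = 17.0

17.0


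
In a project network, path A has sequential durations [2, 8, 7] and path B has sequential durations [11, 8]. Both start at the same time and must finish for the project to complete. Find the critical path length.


Path A total = 2 + 8 + 7 = 17
Path B total = 11 + 8 = 19
Critical path = longest path = max(17, 19) = 19

19


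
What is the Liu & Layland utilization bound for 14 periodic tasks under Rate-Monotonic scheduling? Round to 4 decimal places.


Compute 2^(1/14) = 1.0507566387
Subtract 1: 1.0507566387 - 1 = 0.0507566387
Multiply by n: 14 * 0.0507566387 = 0.7105929418
Round to 4 dp: 0.7106

0.7106


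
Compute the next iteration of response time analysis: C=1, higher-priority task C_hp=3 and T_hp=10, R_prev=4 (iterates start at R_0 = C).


R_next = C + ceil(R_prev / T_hp) * C_hp
ceil(4 / 10) = ceil(0.4) = 1
Interference = 1 * 3 = 3
R_next = 1 + 3 = 4
R_next = R_prev, so the iteration has converged (response time = 4).

4


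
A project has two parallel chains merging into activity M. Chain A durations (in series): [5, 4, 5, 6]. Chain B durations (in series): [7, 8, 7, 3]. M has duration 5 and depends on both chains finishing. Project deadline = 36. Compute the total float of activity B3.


Forward pass: ES(B3) = sum of predecessors on chain B = 15
EF = ES + duration = 15 + 7 = 22
Backward pass: LF(M) = deadline = 36; LS(M) = 36 - 5 = 31
LF(B3) = LS(M) - sum(successors on chain B) = 31 - 3 = 28
LS = LF - duration = 28 - 7 = 21
Total float = LS - ES = 21 - 15 = 6

6


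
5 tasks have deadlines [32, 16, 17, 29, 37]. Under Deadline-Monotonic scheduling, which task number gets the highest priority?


Sort tasks by relative deadline (ascending):
  Task 2: deadline = 16
  Task 3: deadline = 17
  Task 4: deadline = 29
  Task 1: deadline = 32
  Task 5: deadline = 37
Priority order (highest first): [2, 3, 4, 1, 5]
Highest priority task = 2

2


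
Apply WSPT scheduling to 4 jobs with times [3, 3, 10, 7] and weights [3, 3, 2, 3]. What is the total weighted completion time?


Compute p/w ratios and sort ascending (WSPT): [(3, 3), (3, 3), (7, 3), (10, 2)]
Compute weighted completion times:
  Job (p=3,w=3): C=3, w*C=3*3=9
  Job (p=3,w=3): C=6, w*C=3*6=18
  Job (p=7,w=3): C=13, w*C=3*13=39
  Job (p=10,w=2): C=23, w*C=2*23=46
Total weighted completion time = 112

112


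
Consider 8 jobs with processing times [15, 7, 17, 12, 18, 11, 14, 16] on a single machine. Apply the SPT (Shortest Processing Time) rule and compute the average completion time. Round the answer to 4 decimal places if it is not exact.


Sort jobs by processing time (SPT order): [7, 11, 12, 14, 15, 16, 17, 18]
Compute completion times sequentially:
  Job 1: processing = 7, completes at 7
  Job 2: processing = 11, completes at 18
  Job 3: processing = 12, completes at 30
  Job 4: processing = 14, completes at 44
  Job 5: processing = 15, completes at 59
  Job 6: processing = 16, completes at 75
  Job 7: processing = 17, completes at 92
  Job 8: processing = 18, completes at 110
Sum of completion times = 435
Average completion time = 435/8 = 54.375

54.375


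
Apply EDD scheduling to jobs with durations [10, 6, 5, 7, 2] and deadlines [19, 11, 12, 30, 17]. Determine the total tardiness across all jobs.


Sort by due date (EDD order): [(6, 11), (5, 12), (2, 17), (10, 19), (7, 30)]
Compute completion times and tardiness:
  Job 1: p=6, d=11, C=6, tardiness=max(0,6-11)=0
  Job 2: p=5, d=12, C=11, tardiness=max(0,11-12)=0
  Job 3: p=2, d=17, C=13, tardiness=max(0,13-17)=0
  Job 4: p=10, d=19, C=23, tardiness=max(0,23-19)=4
  Job 5: p=7, d=30, C=30, tardiness=max(0,30-30)=0
Total tardiness = 4

4


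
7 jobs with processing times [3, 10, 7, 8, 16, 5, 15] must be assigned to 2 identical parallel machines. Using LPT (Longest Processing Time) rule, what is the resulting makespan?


Sort jobs in decreasing order (LPT): [16, 15, 10, 8, 7, 5, 3]
Assign each job to the least loaded machine:
  Machine 1: jobs [16, 8, 7], load = 31
  Machine 2: jobs [15, 10, 5, 3], load = 33
Makespan = max load = 33

33


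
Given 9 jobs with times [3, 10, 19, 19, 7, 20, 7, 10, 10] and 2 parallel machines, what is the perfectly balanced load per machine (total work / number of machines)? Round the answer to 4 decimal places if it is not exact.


Total processing time = 3 + 10 + 19 + 19 + 7 + 20 + 7 + 10 + 10 = 105
Number of machines = 2
Ideal balanced load = 105 / 2 = 52.5

52.5


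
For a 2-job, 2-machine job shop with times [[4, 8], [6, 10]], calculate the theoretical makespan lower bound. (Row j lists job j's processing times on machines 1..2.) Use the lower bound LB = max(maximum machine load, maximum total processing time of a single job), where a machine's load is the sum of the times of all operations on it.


Machine loads:
  Machine 1: 4 + 6 = 10
  Machine 2: 8 + 10 = 18
Max machine load = 18
Job totals:
  Job 1: 12
  Job 2: 16
Max job total = 16
Lower bound = max(18, 16) = 18

18


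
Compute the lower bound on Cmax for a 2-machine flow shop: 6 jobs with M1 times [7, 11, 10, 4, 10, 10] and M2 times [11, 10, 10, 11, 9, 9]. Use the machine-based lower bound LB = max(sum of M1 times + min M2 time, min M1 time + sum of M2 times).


LB1 = sum(M1 times) + min(M2 times) = 52 + 9 = 61
LB2 = min(M1 times) + sum(M2 times) = 4 + 60 = 64
Lower bound = max(LB1, LB2) = max(61, 64) = 64

64


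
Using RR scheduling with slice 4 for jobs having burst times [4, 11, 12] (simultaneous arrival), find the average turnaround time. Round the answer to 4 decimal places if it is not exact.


Time quantum = 4
Execution trace:
  J1 runs 4 units, time = 4
  J2 runs 4 units, time = 8
  J3 runs 4 units, time = 12
  J2 runs 4 units, time = 16
  J3 runs 4 units, time = 20
  J2 runs 3 units, time = 23
  J3 runs 4 units, time = 27
Finish times: [4, 23, 27]
Average turnaround = 54/3 = 18.0

18.0


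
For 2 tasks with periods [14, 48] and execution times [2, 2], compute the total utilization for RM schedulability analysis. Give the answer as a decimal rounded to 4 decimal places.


Compute individual utilizations (exact fractions):
  Task 1: C/T = 2/14 = 1/7 (approx. 0.1429)
  Task 2: C/T = 2/48 = 1/24 (approx. 0.0417)
Total utilization U = 1/7 + 1/24 = 31/168
Rounded to 4 decimal places: U = 0.1845
RM (Liu & Layland) bound for 2 tasks = 0.828427; compare with U = 31/168 (approx. 0.184524)
U <= bound, so schedulable by RM sufficient condition.

0.1845


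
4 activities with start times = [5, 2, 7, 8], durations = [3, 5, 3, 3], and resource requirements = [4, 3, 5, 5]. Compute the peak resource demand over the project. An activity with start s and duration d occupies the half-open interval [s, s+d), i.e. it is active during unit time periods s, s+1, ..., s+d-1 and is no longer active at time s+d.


Each activity i is active on [start_i, start_i + duration_i).
Compute total resource usage per time slot:
  t=0: active resources = [], total = 0
  t=1: active resources = [], total = 0
  t=2: active resources = [3], total = 3
  t=3: active resources = [3], total = 3
  t=4: active resources = [3], total = 3
  t=5: active resources = [4, 3], total = 7
  t=6: active resources = [4, 3], total = 7
  t=7: active resources = [4, 5], total = 9
  t=8: active resources = [5, 5], total = 10
  t=9: active resources = [5, 5], total = 10
  t=10: active resources = [5], total = 5
Peak resource demand = 10

10


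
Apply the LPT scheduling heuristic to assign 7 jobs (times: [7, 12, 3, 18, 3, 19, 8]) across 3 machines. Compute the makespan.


Sort jobs in decreasing order (LPT): [19, 18, 12, 8, 7, 3, 3]
Assign each job to the least loaded machine:
  Machine 1: jobs [19, 3], load = 22
  Machine 2: jobs [18, 7], load = 25
  Machine 3: jobs [12, 8, 3], load = 23
Makespan = max load = 25

25


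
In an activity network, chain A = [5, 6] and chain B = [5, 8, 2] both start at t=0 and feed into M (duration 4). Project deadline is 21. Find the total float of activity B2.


Forward pass: ES(B2) = sum of predecessors on chain B = 5
EF = ES + duration = 5 + 8 = 13
Backward pass: LF(M) = deadline = 21; LS(M) = 21 - 4 = 17
LF(B2) = LS(M) - sum(successors on chain B) = 17 - 2 = 15
LS = LF - duration = 15 - 8 = 7
Total float = LS - ES = 7 - 5 = 2

2


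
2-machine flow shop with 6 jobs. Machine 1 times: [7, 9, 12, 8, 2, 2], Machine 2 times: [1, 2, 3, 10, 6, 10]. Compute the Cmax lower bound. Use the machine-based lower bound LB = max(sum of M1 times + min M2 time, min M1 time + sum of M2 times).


LB1 = sum(M1 times) + min(M2 times) = 40 + 1 = 41
LB2 = min(M1 times) + sum(M2 times) = 2 + 32 = 34
Lower bound = max(LB1, LB2) = max(41, 34) = 41

41


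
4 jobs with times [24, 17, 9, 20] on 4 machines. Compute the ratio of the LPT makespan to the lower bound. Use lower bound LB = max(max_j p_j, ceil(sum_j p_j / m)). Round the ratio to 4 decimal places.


LPT order: [24, 20, 17, 9]
Machine loads after assignment: [24, 20, 17, 9]
LPT makespan = 24
Lower bound = max(max_job, ceil(total/4)) = max(24, 18) = 24
Ratio = 24 / 24 = 1.0

1.0


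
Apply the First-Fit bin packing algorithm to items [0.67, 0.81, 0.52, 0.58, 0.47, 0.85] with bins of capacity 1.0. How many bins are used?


Place items sequentially using First-Fit:
  Item 0.67 -> new Bin 1
  Item 0.81 -> new Bin 2
  Item 0.52 -> new Bin 3
  Item 0.58 -> new Bin 4
  Item 0.47 -> Bin 3 (now 0.99)
  Item 0.85 -> new Bin 5
Total bins used = 5

5


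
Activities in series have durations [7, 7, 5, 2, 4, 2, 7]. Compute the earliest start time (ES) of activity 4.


Activity 4 starts after activities 1 through 3 complete.
Predecessor durations: [7, 7, 5]
ES = 7 + 7 + 5 = 19

19


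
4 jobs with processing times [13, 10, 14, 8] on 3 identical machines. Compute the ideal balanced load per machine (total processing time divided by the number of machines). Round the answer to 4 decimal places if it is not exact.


Total processing time = 13 + 10 + 14 + 8 = 45
Number of machines = 3
Ideal balanced load = 45 / 3 = 15.0

15.0


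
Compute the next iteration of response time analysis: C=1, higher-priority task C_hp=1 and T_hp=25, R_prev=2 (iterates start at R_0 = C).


R_next = C + ceil(R_prev / T_hp) * C_hp
ceil(2 / 25) = ceil(0.08) = 1
Interference = 1 * 1 = 1
R_next = 1 + 1 = 2
R_next = R_prev, so the iteration has converged (response time = 2).

2
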